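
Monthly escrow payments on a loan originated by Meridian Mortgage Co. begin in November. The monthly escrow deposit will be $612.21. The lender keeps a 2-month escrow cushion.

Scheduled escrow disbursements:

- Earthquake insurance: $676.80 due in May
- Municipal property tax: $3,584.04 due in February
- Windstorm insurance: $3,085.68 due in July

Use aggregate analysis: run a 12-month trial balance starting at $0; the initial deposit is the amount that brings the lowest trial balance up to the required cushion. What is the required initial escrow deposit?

$3,061.05

Cushion = 2 × $612.21 = $1,224.42
Trial balance (start $0, +$612.21 each month, − disbursements):
  Nov: +$612.21 → $612.21
  Dec: +$612.21 → $1,224.42
  Jan: +$612.21 → $1,836.63
  Feb: +$612.21 − $3,584.04 → -$1,135.20
  Mar: +$612.21 → -$522.99
  Apr: +$612.21 → $89.22
  May: +$612.21 − $676.80 → $24.63
  Jun: +$612.21 → $636.84
  Jul: +$612.21 − $3,085.68 → -$1,836.63
  Aug: +$612.21 → -$1,224.42
  Sep: +$612.21 → -$612.21
  Oct: +$612.21 → $0.00
Lowest trial balance = -$1,836.63 (Jul)
Initial deposit = cushion − low point = $1,224.42 − (-$1,836.63) = $3,061.05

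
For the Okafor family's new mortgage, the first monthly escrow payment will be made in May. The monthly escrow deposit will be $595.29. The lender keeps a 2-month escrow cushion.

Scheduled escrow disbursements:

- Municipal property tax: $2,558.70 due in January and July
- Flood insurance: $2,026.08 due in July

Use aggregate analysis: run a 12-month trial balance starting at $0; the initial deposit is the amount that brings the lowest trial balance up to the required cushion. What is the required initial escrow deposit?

$3,989.49

Cushion = 2 × $595.29 = $1,190.58
Trial balance (start $0, +$595.29 each month, − disbursements):
  May: +$595.29 → $595.29
  Jun: +$595.29 → $1,190.58
  Jul: +$595.29 − $4,584.78 → -$2,798.91
  Aug: +$595.29 → -$2,203.62
  Sep: +$595.29 → -$1,608.33
  Oct: +$595.29 → -$1,013.04
  Nov: +$595.29 → -$417.75
  Dec: +$595.29 → $177.54
  Jan: +$595.29 − $2,558.70 → -$1,785.87
  Feb: +$595.29 → -$1,190.58
  Mar: +$595.29 → -$595.29
  Apr: +$595.29 → $0.00
Lowest trial balance = -$2,798.91 (Jul)
Initial deposit = cushion − low point = $1,190.58 − (-$2,798.91) = $3,989.49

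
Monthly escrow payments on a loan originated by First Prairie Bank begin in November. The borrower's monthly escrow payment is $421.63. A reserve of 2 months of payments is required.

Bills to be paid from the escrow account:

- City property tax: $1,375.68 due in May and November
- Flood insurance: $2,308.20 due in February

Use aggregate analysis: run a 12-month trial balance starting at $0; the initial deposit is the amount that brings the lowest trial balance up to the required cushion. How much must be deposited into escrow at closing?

Cushion = 2 × $421.63 = $843.26
Trial balance (start $0, +$421.63 each month, − disbursements):
  Nov: +$421.63 − $1,375.68 → -$954.05
  Dec: +$421.63 → -$532.42
  Jan: +$421.63 → -$110.79
  Feb: +$421.63 − $2,308.20 → -$1,997.36
  Mar: +$421.63 → -$1,575.73
  Apr: +$421.63 → -$1,154.10
  May: +$421.63 − $1,375.68 → -$2,108.15
  Jun: +$421.63 → -$1,686.52
  Jul: +$421.63 → -$1,264.89
  Aug: +$421.63 → -$843.26
  Sep: +$421.63 → -$421.63
  Oct: +$421.63 → $0.00
Lowest trial balance = -$2,108.15 (May)
Initial deposit = cushion − low point = $843.26 − (-$2,108.15) = $2,951.41

$2,951.41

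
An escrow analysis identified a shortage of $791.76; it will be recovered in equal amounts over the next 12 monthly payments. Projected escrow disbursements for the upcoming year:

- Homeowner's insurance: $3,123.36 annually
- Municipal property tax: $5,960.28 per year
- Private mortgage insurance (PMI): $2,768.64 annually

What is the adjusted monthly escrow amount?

$1,053.67

Homeowner's insurance: $3,123.36/yr
Municipal property tax: $5,960.28/yr
Private mortgage insurance (PMI): $2,768.64/yr
Combined annual = $3,123.36 + $5,960.28 + $2,768.64 = $11,852.28
Base monthly escrow = $11,852.28 / 12 = $987.69
Monthly shortage recovery: $791.76 / 12 = $65.98
New monthly escrow = $987.69 + $65.98 = $1,053.67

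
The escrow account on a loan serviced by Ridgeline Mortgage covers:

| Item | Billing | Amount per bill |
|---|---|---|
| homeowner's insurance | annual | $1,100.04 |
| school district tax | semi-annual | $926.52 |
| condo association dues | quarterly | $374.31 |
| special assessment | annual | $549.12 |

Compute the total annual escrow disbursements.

Homeowner's insurance: $1,100.04
School district tax: $926.52 × 2 = $1,853.04
Condo association dues: $374.31 × 4 = $1,497.24
Special assessment: $549.12
Combined annual = $4,999.44

$4,999.44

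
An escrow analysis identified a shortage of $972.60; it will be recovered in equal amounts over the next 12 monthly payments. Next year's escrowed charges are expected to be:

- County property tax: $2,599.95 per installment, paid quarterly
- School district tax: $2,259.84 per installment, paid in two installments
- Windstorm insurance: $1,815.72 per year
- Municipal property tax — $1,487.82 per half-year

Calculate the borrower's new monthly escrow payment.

$1,723.62

County property tax = $2,599.95 × 4 = $10,399.80
School district tax = $2,259.84 × 2 = $4,519.68
Windstorm insurance = $1,815.72
Municipal property tax = $1,487.82 × 2 = $2,975.64
Total per year = $10,399.80 + $4,519.68 + $1,815.72 + $2,975.64 = $19,710.84
Monthly escrow = $19,710.84 ÷ 12 = $1,642.57
Monthly shortage recovery: $972.60 / 12 = $81.05
Adjusted monthly = $1,642.57 + $81.05 = $1,723.62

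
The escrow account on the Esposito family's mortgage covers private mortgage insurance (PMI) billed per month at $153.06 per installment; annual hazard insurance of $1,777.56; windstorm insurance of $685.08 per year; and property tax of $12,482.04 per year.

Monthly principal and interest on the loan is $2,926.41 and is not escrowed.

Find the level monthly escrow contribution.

Private mortgage insurance (PMI) — $153.06 × 12 = $1,836.72 per year
Hazard insurance — $1,777.56 per year
Windstorm insurance — $685.08 per year
Property tax — $12,482.04 per year
Combined annual = $1,836.72 + $1,777.56 + $685.08 + $12,482.04 = $16,781.40
Monthly = $16,781.40 ÷ 12 = $1,398.45

$1,398.45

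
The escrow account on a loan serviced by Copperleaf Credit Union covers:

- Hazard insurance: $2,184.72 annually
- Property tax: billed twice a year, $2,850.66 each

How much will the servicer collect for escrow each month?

$657.17

Hazard insurance = $2,184.72
Property tax = $2,850.66 × 2 = $5,701.32
Total per year = $2,184.72 + $5,701.32 = $7,886.04
Monthly = $7,886.04 ÷ 12 = $657.17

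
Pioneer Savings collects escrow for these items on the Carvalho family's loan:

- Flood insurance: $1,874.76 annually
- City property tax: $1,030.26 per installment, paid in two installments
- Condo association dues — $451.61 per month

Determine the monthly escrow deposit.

Flood insurance: $1,874.76 annually
City property tax: $1,030.26 × 2 = $2,060.52 annually
Condo association dues: $451.61 × 12 = $5,419.32 annually
Total per year = $1,874.76 + $2,060.52 + $5,419.32 = $9,354.60
Monthly escrow = $9,354.60 ÷ 12 = $779.55

$779.55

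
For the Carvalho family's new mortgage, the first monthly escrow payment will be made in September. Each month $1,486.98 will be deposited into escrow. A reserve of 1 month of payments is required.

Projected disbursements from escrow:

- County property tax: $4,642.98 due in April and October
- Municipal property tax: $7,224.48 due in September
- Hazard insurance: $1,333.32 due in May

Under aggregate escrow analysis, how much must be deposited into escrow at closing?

$10,380.48

Cushion = 1 × $1,486.98 = $1,486.98
Trial balance (start $0, +$1,486.98 each month, − disbursements):
  Sep: +$1,486.98 − $7,224.48 → -$5,737.50
  Oct: +$1,486.98 − $4,642.98 → -$8,893.50
  Nov: +$1,486.98 → -$7,406.52
  Dec: +$1,486.98 → -$5,919.54
  Jan: +$1,486.98 → -$4,432.56
  Feb: +$1,486.98 → -$2,945.58
  Mar: +$1,486.98 → -$1,458.60
  Apr: +$1,486.98 − $4,642.98 → -$4,614.60
  May: +$1,486.98 − $1,333.32 → -$4,460.94
  Jun: +$1,486.98 → -$2,973.96
  Jul: +$1,486.98 → -$1,486.98
  Aug: +$1,486.98 → $0.00
Lowest trial balance = -$8,893.50 (Oct)
Initial deposit = cushion − low point = $1,486.98 − (-$8,893.50) = $10,380.48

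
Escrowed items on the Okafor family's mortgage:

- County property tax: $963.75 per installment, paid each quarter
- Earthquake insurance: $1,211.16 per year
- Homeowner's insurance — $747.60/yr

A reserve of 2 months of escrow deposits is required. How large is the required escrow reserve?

$968.96

County property tax — $963.75 × 4 = $3,855.00 annually
Earthquake insurance — $1,211.16 annually
Homeowner's insurance — $747.60 annually
Yearly total = $5,813.76
Monthly = $5,813.76 / 12 = $484.48
Reserve = 2 × $484.48 = $968.96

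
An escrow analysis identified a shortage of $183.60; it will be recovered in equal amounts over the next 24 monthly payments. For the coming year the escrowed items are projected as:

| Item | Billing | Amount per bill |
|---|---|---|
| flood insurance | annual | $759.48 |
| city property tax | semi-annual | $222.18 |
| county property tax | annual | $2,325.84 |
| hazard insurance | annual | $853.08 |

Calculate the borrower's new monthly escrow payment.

Flood insurance = $759.48 per year
City property tax = $222.18 × 2 = $444.36 per year
County property tax = $2,325.84 per year
Hazard insurance = $853.08 per year
Yearly total = $759.48 + $444.36 + $2,325.84 + $853.08 = $4,382.76
Base monthly escrow = $4,382.76 / 12 = $365.23
Shortage per month = $183.60 / 24 = $7.65
New monthly escrow = $365.23 + $7.65 = $372.88

$372.88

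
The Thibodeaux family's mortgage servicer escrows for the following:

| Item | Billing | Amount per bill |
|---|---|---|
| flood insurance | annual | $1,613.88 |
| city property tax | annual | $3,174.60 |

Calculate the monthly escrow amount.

Flood insurance — $1,613.88 per year
City property tax — $3,174.60 per year
Yearly total = $1,613.88 + $3,174.60 = $4,788.48
Monthly = $4,788.48 / 12 = $399.04

$399.04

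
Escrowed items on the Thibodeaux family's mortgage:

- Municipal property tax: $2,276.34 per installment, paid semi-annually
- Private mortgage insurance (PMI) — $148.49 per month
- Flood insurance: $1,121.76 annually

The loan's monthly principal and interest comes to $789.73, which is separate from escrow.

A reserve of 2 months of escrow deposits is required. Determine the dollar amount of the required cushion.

Municipal property tax — $2,276.34 × 2 = $4,552.68/yr
Private mortgage insurance (PMI) — $148.49 × 12 = $1,781.88/yr
Flood insurance — $1,121.76/yr
Combined annual = $4,552.68 + $1,781.88 + $1,121.76 = $7,456.32
Per month = $7,456.32 / 12 = $621.36
Required cushion = 2 × $621.36 = $1,242.72

$1,242.72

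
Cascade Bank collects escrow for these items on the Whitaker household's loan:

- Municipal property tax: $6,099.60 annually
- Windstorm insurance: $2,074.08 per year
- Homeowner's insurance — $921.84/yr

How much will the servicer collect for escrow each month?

$757.96

Municipal property tax — $6,099.60 per year
Windstorm insurance — $2,074.08 per year
Homeowner's insurance — $921.84 per year
Annual escrow total = $6,099.60 + $2,074.08 + $921.84 = $9,095.52
Monthly escrow = $9,095.52 / 12 = $757.96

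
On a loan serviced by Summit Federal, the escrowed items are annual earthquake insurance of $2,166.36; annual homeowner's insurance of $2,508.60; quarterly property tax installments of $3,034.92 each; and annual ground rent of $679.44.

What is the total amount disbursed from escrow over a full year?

$17,494.08

Earthquake insurance: $2,166.36 annually
Homeowner's insurance: $2,508.60 annually
Property tax: $3,034.92 × 4 = $12,139.68 annually
Ground rent: $679.44 annually
Yearly total = $17,494.08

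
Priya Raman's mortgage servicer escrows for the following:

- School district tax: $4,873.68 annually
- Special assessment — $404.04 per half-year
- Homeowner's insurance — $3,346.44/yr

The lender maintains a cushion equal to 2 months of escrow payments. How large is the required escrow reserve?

School district tax — $4,873.68 annually
Special assessment — $404.04 × 2 = $808.08 annually
Homeowner's insurance — $3,346.44 annually
Total annual escrow = $4,873.68 + $808.08 + $3,346.44 = $9,028.20
Monthly escrow = $9,028.20 ÷ 12 = $752.35
Reserve = 2 × $752.35 = $1,504.70

$1,504.70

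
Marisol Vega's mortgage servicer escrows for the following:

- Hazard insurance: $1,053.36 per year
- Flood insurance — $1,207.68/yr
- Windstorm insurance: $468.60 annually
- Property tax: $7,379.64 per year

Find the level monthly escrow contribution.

Hazard insurance: $1,053.36 annually
Flood insurance: $1,207.68 annually
Windstorm insurance: $468.60 annually
Property tax: $7,379.64 annually
Total per year = $1,053.36 + $1,207.68 + $468.60 + $7,379.64 = $10,109.28
Base monthly escrow = $10,109.28 ÷ 12 = $842.44

$842.44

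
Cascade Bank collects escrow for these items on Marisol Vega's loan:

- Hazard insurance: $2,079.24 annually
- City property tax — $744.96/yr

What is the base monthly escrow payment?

$235.35

Hazard insurance — $2,079.24/yr
City property tax — $744.96/yr
Total per year = $2,824.20
Per month = $2,824.20 / 12 = $235.35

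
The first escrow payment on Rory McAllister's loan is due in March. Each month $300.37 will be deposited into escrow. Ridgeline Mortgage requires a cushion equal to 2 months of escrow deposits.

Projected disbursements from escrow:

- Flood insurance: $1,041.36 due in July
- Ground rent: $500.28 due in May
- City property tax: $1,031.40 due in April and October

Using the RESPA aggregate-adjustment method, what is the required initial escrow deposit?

Cushion = 2 × $300.37 = $600.74
Trial balance (start $0, +$300.37 each month, − disbursements):
  Mar: +$300.37 → $300.37
  Apr: +$300.37 − $1,031.40 → -$430.66
  May: +$300.37 − $500.28 → -$630.57
  Jun: +$300.37 → -$330.20
  Jul: +$300.37 − $1,041.36 → -$1,071.19
  Aug: +$300.37 → -$770.82
  Sep: +$300.37 → -$470.45
  Oct: +$300.37 − $1,031.40 → -$1,201.48
  Nov: +$300.37 → -$901.11
  Dec: +$300.37 → -$600.74
  Jan: +$300.37 → -$300.37
  Feb: +$300.37 → $0.00
Lowest trial balance = -$1,201.48 (Oct)
Initial deposit = cushion − low point = $600.74 − (-$1,201.48) = $1,802.22

$1,802.22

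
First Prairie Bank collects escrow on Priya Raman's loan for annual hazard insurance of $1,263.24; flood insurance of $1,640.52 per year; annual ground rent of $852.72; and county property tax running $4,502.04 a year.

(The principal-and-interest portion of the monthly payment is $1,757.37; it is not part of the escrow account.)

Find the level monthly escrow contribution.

$688.21

Hazard insurance = $1,263.24/yr
Flood insurance = $1,640.52/yr
Ground rent = $852.72/yr
County property tax = $4,502.04/yr
Total per year = $8,258.52
Monthly = $8,258.52 ÷ 12 = $688.21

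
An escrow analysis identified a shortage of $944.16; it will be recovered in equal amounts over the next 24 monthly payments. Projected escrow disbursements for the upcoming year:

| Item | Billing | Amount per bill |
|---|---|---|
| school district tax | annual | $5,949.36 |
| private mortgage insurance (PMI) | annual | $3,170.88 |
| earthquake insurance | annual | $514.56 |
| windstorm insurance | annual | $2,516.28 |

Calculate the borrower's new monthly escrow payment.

$1,051.93

School district tax: $5,949.36 per year
Private mortgage insurance (PMI): $3,170.88 per year
Earthquake insurance: $514.56 per year
Windstorm insurance: $2,516.28 per year
Total per year = $12,151.08
Monthly = $12,151.08 / 12 = $1,012.59
Monthly shortage recovery: $944.16 ÷ 24 = $39.34
Adjusted monthly = $1,012.59 + $39.34 = $1,051.93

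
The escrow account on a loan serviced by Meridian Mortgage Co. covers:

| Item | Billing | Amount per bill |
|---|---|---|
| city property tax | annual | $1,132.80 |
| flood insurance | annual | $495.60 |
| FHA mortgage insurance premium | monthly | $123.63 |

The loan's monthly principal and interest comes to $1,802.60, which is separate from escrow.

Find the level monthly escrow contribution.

$259.33

City property tax: $1,132.80 per year
Flood insurance: $495.60 per year
FHA mortgage insurance premium: $123.63 × 12 = $1,483.56 per year
Annual escrow total = $3,111.96
Base monthly escrow = $3,111.96 ÷ 12 = $259.33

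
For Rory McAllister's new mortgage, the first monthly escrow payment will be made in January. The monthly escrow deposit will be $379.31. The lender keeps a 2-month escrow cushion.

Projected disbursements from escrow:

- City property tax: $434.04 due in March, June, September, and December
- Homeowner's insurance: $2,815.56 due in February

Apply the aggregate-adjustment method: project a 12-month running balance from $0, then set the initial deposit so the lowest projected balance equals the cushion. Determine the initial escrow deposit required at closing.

$2,870.29

Cushion = 2 × $379.31 = $758.62
Trial balance (start $0, +$379.31 each month, − disbursements):
  Jan: +$379.31 → $379.31
  Feb: +$379.31 − $2,815.56 → -$2,056.94
  Mar: +$379.31 − $434.04 → -$2,111.67
  Apr: +$379.31 → -$1,732.36
  May: +$379.31 → -$1,353.05
  Jun: +$379.31 − $434.04 → -$1,407.78
  Jul: +$379.31 → -$1,028.47
  Aug: +$379.31 → -$649.16
  Sep: +$379.31 − $434.04 → -$703.89
  Oct: +$379.31 → -$324.58
  Nov: +$379.31 → $54.73
  Dec: +$379.31 − $434.04 → $0.00
Lowest trial balance = -$2,111.67 (Mar)
Initial deposit = cushion − low point = $758.62 − (-$2,111.67) = $2,870.29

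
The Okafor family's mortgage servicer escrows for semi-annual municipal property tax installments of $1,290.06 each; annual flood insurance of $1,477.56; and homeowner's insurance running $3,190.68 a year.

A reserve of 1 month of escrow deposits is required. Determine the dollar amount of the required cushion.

$604.03

Municipal property tax: $1,290.06 × 2 = $2,580.12 per year
Flood insurance: $1,477.56 per year
Homeowner's insurance: $3,190.68 per year
Total per year = $7,248.36
Monthly = $7,248.36 / 12 = $604.03
Required cushion = 1 × $604.03 = $604.03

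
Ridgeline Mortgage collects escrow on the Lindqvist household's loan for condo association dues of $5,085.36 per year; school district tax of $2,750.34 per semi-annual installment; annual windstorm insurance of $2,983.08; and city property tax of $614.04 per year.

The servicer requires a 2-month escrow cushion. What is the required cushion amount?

$2,363.86

Condo association dues — $5,085.36 annually
School district tax — $2,750.34 × 2 = $5,500.68 annually
Windstorm insurance — $2,983.08 annually
City property tax — $614.04 annually
Annual escrow total = $5,085.36 + $5,500.68 + $2,983.08 + $614.04 = $14,183.16
Monthly = $14,183.16 / 12 = $1,181.93
Reserve = 2 × $1,181.93 = $2,363.86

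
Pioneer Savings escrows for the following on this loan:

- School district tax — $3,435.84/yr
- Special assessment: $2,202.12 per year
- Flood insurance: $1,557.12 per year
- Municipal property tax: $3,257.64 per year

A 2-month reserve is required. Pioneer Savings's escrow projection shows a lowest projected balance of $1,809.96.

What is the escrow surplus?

School district tax — $3,435.84 per year
Special assessment — $2,202.12 per year
Flood insurance — $1,557.12 per year
Municipal property tax — $3,257.64 per year
Annual escrow total = $3,435.84 + $2,202.12 + $1,557.12 + $3,257.64 = $10,452.72
Base monthly escrow = $10,452.72 ÷ 12 = $871.06
Required cushion = 2 × $871.06 = $1,742.12
Excess over cushion: $1,809.96 − $1,742.12 = $67.84

$67.84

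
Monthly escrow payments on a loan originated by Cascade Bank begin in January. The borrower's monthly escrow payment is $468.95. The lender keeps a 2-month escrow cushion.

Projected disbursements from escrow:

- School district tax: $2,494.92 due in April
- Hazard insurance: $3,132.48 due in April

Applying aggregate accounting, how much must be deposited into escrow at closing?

$4,689.50

Cushion = 2 × $468.95 = $937.90
Trial balance (start $0, +$468.95 each month, − disbursements):
  Jan: +$468.95 → $468.95
  Feb: +$468.95 → $937.90
  Mar: +$468.95 → $1,406.85
  Apr: +$468.95 − $5,627.40 → -$3,751.60
  May: +$468.95 → -$3,282.65
  Jun: +$468.95 → -$2,813.70
  Jul: +$468.95 → -$2,344.75
  Aug: +$468.95 → -$1,875.80
  Sep: +$468.95 → -$1,406.85
  Oct: +$468.95 → -$937.90
  Nov: +$468.95 → -$468.95
  Dec: +$468.95 → $0.00
Lowest trial balance = -$3,751.60 (Apr)
Initial deposit = cushion − low point = $937.90 − (-$3,751.60) = $4,689.50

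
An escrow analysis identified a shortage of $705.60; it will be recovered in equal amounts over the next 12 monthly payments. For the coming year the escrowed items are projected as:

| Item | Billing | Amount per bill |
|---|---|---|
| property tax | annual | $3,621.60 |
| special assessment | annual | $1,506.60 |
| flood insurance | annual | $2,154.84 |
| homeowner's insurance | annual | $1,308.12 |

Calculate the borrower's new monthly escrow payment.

$774.73

Property tax: $3,621.60 annually
Special assessment: $1,506.60 annually
Flood insurance: $2,154.84 annually
Homeowner's insurance: $1,308.12 annually
Total annual escrow = $8,591.16
Monthly escrow = $8,591.16 / 12 = $715.93
Monthly shortage recovery: $705.60 / 12 = $58.80
Adjusted monthly = $715.93 + $58.80 = $774.73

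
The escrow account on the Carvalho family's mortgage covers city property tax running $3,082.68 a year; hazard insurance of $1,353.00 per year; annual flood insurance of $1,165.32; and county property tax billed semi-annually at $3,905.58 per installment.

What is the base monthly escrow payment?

$1,117.68

City property tax = $3,082.68 per year
Hazard insurance = $1,353.00 per year
Flood insurance = $1,165.32 per year
County property tax = $3,905.58 × 2 = $7,811.16 per year
Total per year = $3,082.68 + $1,353.00 + $1,165.32 + $7,811.16 = $13,412.16
Monthly = $13,412.16 ÷ 12 = $1,117.68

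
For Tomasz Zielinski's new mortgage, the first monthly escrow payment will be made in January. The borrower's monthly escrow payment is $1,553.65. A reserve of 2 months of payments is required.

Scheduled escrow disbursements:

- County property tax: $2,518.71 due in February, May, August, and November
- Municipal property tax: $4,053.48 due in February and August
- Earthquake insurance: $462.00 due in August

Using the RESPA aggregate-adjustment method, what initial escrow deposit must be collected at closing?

Cushion = 2 × $1,553.65 = $3,107.30
Trial balance (start $0, +$1,553.65 each month, − disbursements):
  Jan: +$1,553.65 → $1,553.65
  Feb: +$1,553.65 − $6,572.19 → -$3,464.89
  Mar: +$1,553.65 → -$1,911.24
  Apr: +$1,553.65 → -$357.59
  May: +$1,553.65 − $2,518.71 → -$1,322.65
  Jun: +$1,553.65 → $231.00
  Jul: +$1,553.65 → $1,784.65
  Aug: +$1,553.65 − $7,034.19 → -$3,695.89
  Sep: +$1,553.65 → -$2,142.24
  Oct: +$1,553.65 → -$588.59
  Nov: +$1,553.65 − $2,518.71 → -$1,553.65
  Dec: +$1,553.65 → $0.00
Lowest trial balance = -$3,695.89 (Aug)
Initial deposit = cushion − low point = $3,107.30 − (-$3,695.89) = $6,803.19

$6,803.19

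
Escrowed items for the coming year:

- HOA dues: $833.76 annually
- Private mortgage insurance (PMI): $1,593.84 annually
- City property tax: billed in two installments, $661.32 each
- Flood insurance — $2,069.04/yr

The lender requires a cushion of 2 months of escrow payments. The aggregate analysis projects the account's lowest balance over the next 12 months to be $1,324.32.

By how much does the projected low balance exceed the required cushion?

$354.44

HOA dues = $833.76 per year
Private mortgage insurance (PMI) = $1,593.84 per year
City property tax = $661.32 × 2 = $1,322.64 per year
Flood insurance = $2,069.04 per year
Combined annual = $833.76 + $1,593.84 + $1,322.64 + $2,069.04 = $5,819.28
Base monthly escrow = $5,819.28 / 12 = $484.94
Required reserve = 2 × $484.94 = $969.88
Surplus = $1,324.32 − $969.88 = $354.44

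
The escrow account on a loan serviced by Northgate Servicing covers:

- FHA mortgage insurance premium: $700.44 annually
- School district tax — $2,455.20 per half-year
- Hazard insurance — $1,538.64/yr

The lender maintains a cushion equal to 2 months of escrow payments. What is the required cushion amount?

$1,191.58

FHA mortgage insurance premium = $700.44
School district tax = $2,455.20 × 2 = $4,910.40
Hazard insurance = $1,538.64
Yearly total = $7,149.48
Monthly escrow = $7,149.48 / 12 = $595.79
Required cushion = 2 × $595.79 = $1,191.58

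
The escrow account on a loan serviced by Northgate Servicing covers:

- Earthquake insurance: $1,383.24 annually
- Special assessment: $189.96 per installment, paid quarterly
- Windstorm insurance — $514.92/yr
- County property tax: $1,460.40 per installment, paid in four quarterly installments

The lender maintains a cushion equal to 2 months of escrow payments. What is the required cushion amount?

Earthquake insurance: $1,383.24 per year
Special assessment: $189.96 × 4 = $759.84 per year
Windstorm insurance: $514.92 per year
County property tax: $1,460.40 × 4 = $5,841.60 per year
Annual escrow total = $1,383.24 + $759.84 + $514.92 + $5,841.60 = $8,499.60
Per month = $8,499.60 / 12 = $708.30
Cushion = 2 × $708.30 = $1,416.60

$1,416.60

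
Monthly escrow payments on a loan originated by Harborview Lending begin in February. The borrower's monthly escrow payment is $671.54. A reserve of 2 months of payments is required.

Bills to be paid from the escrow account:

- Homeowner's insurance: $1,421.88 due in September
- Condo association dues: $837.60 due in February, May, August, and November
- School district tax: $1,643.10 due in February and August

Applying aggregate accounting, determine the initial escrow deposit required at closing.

Cushion = 2 × $671.54 = $1,343.08
Trial balance (start $0, +$671.54 each month, − disbursements):
  Feb: +$671.54 − $2,480.70 → -$1,809.16
  Mar: +$671.54 → -$1,137.62
  Apr: +$671.54 → -$466.08
  May: +$671.54 − $837.60 → -$632.14
  Jun: +$671.54 → $39.40
  Jul: +$671.54 → $710.94
  Aug: +$671.54 − $2,480.70 → -$1,098.22
  Sep: +$671.54 − $1,421.88 → -$1,848.56
  Oct: +$671.54 → -$1,177.02
  Nov: +$671.54 − $837.60 → -$1,343.08
  Dec: +$671.54 → -$671.54
  Jan: +$671.54 → $0.00
Lowest trial balance = -$1,848.56 (Sep)
Initial deposit = cushion − low point = $1,343.08 − (-$1,848.56) = $3,191.64

$3,191.64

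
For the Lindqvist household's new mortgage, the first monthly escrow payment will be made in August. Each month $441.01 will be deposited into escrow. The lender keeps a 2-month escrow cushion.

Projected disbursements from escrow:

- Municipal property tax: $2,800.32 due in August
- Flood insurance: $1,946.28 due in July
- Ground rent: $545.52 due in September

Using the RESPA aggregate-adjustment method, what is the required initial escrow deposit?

$3,345.84

Cushion = 2 × $441.01 = $882.02
Trial balance (start $0, +$441.01 each month, − disbursements):
  Aug: +$441.01 − $2,800.32 → -$2,359.31
  Sep: +$441.01 − $545.52 → -$2,463.82
  Oct: +$441.01 → -$2,022.81
  Nov: +$441.01 → -$1,581.80
  Dec: +$441.01 → -$1,140.79
  Jan: +$441.01 → -$699.78
  Feb: +$441.01 → -$258.77
  Mar: +$441.01 → $182.24
  Apr: +$441.01 → $623.25
  May: +$441.01 → $1,064.26
  Jun: +$441.01 → $1,505.27
  Jul: +$441.01 − $1,946.28 → $0.00
Lowest trial balance = -$2,463.82 (Sep)
Initial deposit = cushion − low point = $882.02 − (-$2,463.82) = $3,345.84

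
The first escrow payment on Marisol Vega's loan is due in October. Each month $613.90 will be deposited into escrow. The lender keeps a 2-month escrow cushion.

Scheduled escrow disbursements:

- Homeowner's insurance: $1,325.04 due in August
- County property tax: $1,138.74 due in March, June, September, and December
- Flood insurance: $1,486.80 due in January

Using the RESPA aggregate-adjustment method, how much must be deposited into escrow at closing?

$1,397.74

Cushion = 2 × $613.90 = $1,227.80
Trial balance (start $0, +$613.90 each month, − disbursements):
  Oct: +$613.90 → $613.90
  Nov: +$613.90 → $1,227.80
  Dec: +$613.90 − $1,138.74 → $702.96
  Jan: +$613.90 − $1,486.80 → -$169.94
  Feb: +$613.90 → $443.96
  Mar: +$613.90 − $1,138.74 → -$80.88
  Apr: +$613.90 → $533.02
  May: +$613.90 → $1,146.92
  Jun: +$613.90 − $1,138.74 → $622.08
  Jul: +$613.90 → $1,235.98
  Aug: +$613.90 − $1,325.04 → $524.84
  Sep: +$613.90 − $1,138.74 → $0.00
Lowest trial balance = -$169.94 (Jan)
Initial deposit = cushion − low point = $1,227.80 − (-$169.94) = $1,397.74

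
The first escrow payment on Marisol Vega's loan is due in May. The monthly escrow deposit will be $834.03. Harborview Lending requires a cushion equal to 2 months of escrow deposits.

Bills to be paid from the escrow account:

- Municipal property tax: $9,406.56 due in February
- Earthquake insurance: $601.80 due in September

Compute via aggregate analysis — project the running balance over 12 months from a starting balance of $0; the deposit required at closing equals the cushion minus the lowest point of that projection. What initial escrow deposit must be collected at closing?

Cushion = 2 × $834.03 = $1,668.06
Trial balance (start $0, +$834.03 each month, − disbursements):
  May: +$834.03 → $834.03
  Jun: +$834.03 → $1,668.06
  Jul: +$834.03 → $2,502.09
  Aug: +$834.03 → $3,336.12
  Sep: +$834.03 − $601.80 → $3,568.35
  Oct: +$834.03 → $4,402.38
  Nov: +$834.03 → $5,236.41
  Dec: +$834.03 → $6,070.44
  Jan: +$834.03 → $6,904.47
  Feb: +$834.03 − $9,406.56 → -$1,668.06
  Mar: +$834.03 → -$834.03
  Apr: +$834.03 → $0.00
Lowest trial balance = -$1,668.06 (Feb)
Initial deposit = cushion − low point = $1,668.06 − (-$1,668.06) = $3,336.12

$3,336.12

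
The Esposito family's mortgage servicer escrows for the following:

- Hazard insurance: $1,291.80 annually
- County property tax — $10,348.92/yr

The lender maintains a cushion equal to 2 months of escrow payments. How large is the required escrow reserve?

Hazard insurance = $1,291.80 annually
County property tax = $10,348.92 annually
Combined annual = $11,640.72
Monthly = $11,640.72 ÷ 12 = $970.06
Cushion = 2 × $970.06 = $1,940.12

$1,940.12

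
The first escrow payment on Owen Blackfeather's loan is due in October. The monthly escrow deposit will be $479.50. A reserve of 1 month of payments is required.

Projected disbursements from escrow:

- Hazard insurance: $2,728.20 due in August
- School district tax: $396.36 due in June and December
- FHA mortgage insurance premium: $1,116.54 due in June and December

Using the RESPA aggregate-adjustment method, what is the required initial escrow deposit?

Cushion = 1 × $479.50 = $479.50
Trial balance (start $0, +$479.50 each month, − disbursements):
  Oct: +$479.50 → $479.50
  Nov: +$479.50 → $959.00
  Dec: +$479.50 − $1,512.90 → -$74.40
  Jan: +$479.50 → $405.10
  Feb: +$479.50 → $884.60
  Mar: +$479.50 → $1,364.10
  Apr: +$479.50 → $1,843.60
  May: +$479.50 → $2,323.10
  Jun: +$479.50 − $1,512.90 → $1,289.70
  Jul: +$479.50 → $1,769.20
  Aug: +$479.50 − $2,728.20 → -$479.50
  Sep: +$479.50 → $0.00
Lowest trial balance = -$479.50 (Aug)
Initial deposit = cushion − low point = $479.50 − (-$479.50) = $959.00

$959.00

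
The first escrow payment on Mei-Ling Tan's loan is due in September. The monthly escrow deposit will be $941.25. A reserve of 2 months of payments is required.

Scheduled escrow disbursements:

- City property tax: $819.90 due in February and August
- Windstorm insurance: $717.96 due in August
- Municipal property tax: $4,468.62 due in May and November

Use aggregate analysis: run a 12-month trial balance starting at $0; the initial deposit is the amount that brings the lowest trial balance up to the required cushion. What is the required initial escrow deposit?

$3,527.37

Cushion = 2 × $941.25 = $1,882.50
Trial balance (start $0, +$941.25 each month, − disbursements):
  Sep: +$941.25 → $941.25
  Oct: +$941.25 → $1,882.50
  Nov: +$941.25 − $4,468.62 → -$1,644.87
  Dec: +$941.25 → -$703.62
  Jan: +$941.25 → $237.63
  Feb: +$941.25 − $819.90 → $358.98
  Mar: +$941.25 → $1,300.23
  Apr: +$941.25 → $2,241.48
  May: +$941.25 − $4,468.62 → -$1,285.89
  Jun: +$941.25 → -$344.64
  Jul: +$941.25 → $596.61
  Aug: +$941.25 − $1,537.86 → $0.00
Lowest trial balance = -$1,644.87 (Nov)
Initial deposit = cushion − low point = $1,882.50 − (-$1,644.87) = $3,527.37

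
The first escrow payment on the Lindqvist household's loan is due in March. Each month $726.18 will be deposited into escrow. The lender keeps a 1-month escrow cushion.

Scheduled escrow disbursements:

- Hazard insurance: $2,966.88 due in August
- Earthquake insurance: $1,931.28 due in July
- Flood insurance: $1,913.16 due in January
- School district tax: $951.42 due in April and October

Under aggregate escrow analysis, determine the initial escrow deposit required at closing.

$2,218.68

Cushion = 1 × $726.18 = $726.18
Trial balance (start $0, +$726.18 each month, − disbursements):
  Mar: +$726.18 → $726.18
  Apr: +$726.18 − $951.42 → $500.94
  May: +$726.18 → $1,227.12
  Jun: +$726.18 → $1,953.30
  Jul: +$726.18 − $1,931.28 → $748.20
  Aug: +$726.18 − $2,966.88 → -$1,492.50
  Sep: +$726.18 → -$766.32
  Oct: +$726.18 − $951.42 → -$991.56
  Nov: +$726.18 → -$265.38
  Dec: +$726.18 → $460.80
  Jan: +$726.18 − $1,913.16 → -$726.18
  Feb: +$726.18 → $0.00
Lowest trial balance = -$1,492.50 (Aug)
Initial deposit = cushion − low point = $726.18 − (-$1,492.50) = $2,218.68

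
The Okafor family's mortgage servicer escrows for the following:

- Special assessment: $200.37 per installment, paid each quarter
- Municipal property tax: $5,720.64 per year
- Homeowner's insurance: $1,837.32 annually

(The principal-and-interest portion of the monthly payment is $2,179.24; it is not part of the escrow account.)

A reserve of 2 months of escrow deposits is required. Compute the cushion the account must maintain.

Special assessment: $200.37 × 4 = $801.48
Municipal property tax: $5,720.64
Homeowner's insurance: $1,837.32
Combined annual = $8,359.44
Per month = $8,359.44 ÷ 12 = $696.62
Required cushion = 2 × $696.62 = $1,393.24

$1,393.24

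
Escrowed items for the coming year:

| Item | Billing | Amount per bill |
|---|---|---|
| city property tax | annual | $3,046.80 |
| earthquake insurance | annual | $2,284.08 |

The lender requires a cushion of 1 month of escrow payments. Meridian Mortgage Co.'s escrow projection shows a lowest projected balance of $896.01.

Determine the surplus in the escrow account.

City property tax — $3,046.80 per year
Earthquake insurance — $2,284.08 per year
Total annual escrow = $3,046.80 + $2,284.08 = $5,330.88
Base monthly escrow = $5,330.88 / 12 = $444.24
Required cushion = 1 × $444.24 = $444.24
Surplus = $896.01 − $444.24 = $451.77

$451.77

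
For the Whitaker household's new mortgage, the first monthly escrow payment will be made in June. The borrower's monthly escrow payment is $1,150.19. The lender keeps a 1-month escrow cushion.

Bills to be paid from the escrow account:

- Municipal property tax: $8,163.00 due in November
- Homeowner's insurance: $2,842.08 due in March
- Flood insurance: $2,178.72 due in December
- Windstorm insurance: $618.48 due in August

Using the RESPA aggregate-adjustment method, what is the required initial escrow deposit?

Cushion = 1 × $1,150.19 = $1,150.19
Trial balance (start $0, +$1,150.19 each month, − disbursements):
  Jun: +$1,150.19 → $1,150.19
  Jul: +$1,150.19 → $2,300.38
  Aug: +$1,150.19 − $618.48 → $2,832.09
  Sep: +$1,150.19 → $3,982.28
  Oct: +$1,150.19 → $5,132.47
  Nov: +$1,150.19 − $8,163.00 → -$1,880.34
  Dec: +$1,150.19 − $2,178.72 → -$2,908.87
  Jan: +$1,150.19 → -$1,758.68
  Feb: +$1,150.19 → -$608.49
  Mar: +$1,150.19 − $2,842.08 → -$2,300.38
  Apr: +$1,150.19 → -$1,150.19
  May: +$1,150.19 → $0.00
Lowest trial balance = -$2,908.87 (Dec)
Initial deposit = cushion − low point = $1,150.19 − (-$2,908.87) = $4,059.06

$4,059.06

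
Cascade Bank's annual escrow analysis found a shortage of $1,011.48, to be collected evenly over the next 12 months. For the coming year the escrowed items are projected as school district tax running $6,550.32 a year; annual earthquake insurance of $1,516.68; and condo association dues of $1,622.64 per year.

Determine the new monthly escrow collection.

$891.76

School district tax: $6,550.32 per year
Earthquake insurance: $1,516.68 per year
Condo association dues: $1,622.64 per year
Annual escrow total = $6,550.32 + $1,516.68 + $1,622.64 = $9,689.64
Base monthly escrow = $9,689.64 / 12 = $807.47
Monthly shortage recovery: $1,011.48 / 12 = $84.29
New monthly escrow = $807.47 + $84.29 = $891.76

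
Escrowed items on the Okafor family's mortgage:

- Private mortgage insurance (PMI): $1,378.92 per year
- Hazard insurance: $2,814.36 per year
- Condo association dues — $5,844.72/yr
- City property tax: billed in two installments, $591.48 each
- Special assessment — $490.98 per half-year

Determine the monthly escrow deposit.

Private mortgage insurance (PMI) = $1,378.92 annually
Hazard insurance = $2,814.36 annually
Condo association dues = $5,844.72 annually
City property tax = $591.48 × 2 = $1,182.96 annually
Special assessment = $490.98 × 2 = $981.96 annually
Yearly total = $12,202.92
Per month = $12,202.92 ÷ 12 = $1,016.91

$1,016.91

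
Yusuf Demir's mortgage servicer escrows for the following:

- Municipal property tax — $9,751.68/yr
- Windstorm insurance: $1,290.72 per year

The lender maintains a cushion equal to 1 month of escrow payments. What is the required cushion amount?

$920.20

Municipal property tax: $9,751.68/yr
Windstorm insurance: $1,290.72/yr
Combined annual = $9,751.68 + $1,290.72 = $11,042.40
Per month = $11,042.40 ÷ 12 = $920.20
Cushion = 1 × $920.20 = $920.20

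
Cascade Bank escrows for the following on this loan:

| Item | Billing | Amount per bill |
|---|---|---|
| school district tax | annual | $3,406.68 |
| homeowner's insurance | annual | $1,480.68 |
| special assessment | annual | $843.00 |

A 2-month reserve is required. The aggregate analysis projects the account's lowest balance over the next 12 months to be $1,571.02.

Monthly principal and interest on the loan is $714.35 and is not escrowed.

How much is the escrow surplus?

School district tax = $3,406.68
Homeowner's insurance = $1,480.68
Special assessment = $843.00
Yearly total = $5,730.36
Monthly escrow = $5,730.36 / 12 = $477.53
Cushion = 2 × $477.53 = $955.06
Surplus = $1,571.02 − $955.06 = $615.96

$615.96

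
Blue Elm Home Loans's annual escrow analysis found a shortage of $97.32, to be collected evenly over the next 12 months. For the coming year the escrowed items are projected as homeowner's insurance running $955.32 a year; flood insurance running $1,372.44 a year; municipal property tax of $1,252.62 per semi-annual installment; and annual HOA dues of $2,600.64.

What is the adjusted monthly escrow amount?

Homeowner's insurance = $955.32 per year
Flood insurance = $1,372.44 per year
Municipal property tax = $1,252.62 × 2 = $2,505.24 per year
HOA dues = $2,600.64 per year
Total annual escrow = $7,433.64
Base monthly escrow = $7,433.64 / 12 = $619.47
Monthly shortage recovery: $97.32 ÷ 12 = $8.11
New monthly escrow = $619.47 + $8.11 = $627.58

$627.58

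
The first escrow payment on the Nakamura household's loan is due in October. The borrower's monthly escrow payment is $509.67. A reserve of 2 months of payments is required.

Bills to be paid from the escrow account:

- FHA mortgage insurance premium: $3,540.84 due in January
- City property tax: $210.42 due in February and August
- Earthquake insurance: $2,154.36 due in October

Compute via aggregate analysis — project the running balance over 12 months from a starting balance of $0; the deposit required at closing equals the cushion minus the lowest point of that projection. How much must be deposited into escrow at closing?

$4,675.86

Cushion = 2 × $509.67 = $1,019.34
Trial balance (start $0, +$509.67 each month, − disbursements):
  Oct: +$509.67 − $2,154.36 → -$1,644.69
  Nov: +$509.67 → -$1,135.02
  Dec: +$509.67 → -$625.35
  Jan: +$509.67 − $3,540.84 → -$3,656.52
  Feb: +$509.67 − $210.42 → -$3,357.27
  Mar: +$509.67 → -$2,847.60
  Apr: +$509.67 → -$2,337.93
  May: +$509.67 → -$1,828.26
  Jun: +$509.67 → -$1,318.59
  Jul: +$509.67 → -$808.92
  Aug: +$509.67 − $210.42 → -$509.67
  Sep: +$509.67 → $0.00
Lowest trial balance = -$3,656.52 (Jan)
Initial deposit = cushion − low point = $1,019.34 − (-$3,656.52) = $4,675.86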